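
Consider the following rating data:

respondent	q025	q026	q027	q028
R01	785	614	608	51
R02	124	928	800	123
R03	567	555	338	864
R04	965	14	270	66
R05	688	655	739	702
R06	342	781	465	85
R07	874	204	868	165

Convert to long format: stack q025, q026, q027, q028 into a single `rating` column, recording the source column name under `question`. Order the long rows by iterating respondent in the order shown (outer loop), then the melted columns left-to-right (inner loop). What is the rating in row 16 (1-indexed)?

28 rows total (7 × 4). Row 16: index ⌊(16-1)/4⌋ = 3 into respondent → R04; (16-1) mod 4 = 3 into the melted columns → q028.
So row 16 is (R04, q028, 66); rating = 66.

66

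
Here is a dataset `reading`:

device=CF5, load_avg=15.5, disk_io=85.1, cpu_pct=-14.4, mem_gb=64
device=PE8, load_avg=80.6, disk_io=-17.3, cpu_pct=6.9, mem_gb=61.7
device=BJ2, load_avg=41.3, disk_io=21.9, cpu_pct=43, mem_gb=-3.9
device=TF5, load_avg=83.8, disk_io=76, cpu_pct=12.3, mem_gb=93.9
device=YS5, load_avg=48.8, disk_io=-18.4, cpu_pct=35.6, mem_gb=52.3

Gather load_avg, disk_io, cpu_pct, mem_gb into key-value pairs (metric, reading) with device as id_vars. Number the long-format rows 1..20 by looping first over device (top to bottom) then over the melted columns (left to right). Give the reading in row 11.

20 rows total (5 × 4). Row 11: index ⌊(11-1)/4⌋ = 2 into device → BJ2; (11-1) mod 4 = 2 into the melted columns → cpu_pct.
So row 11 is (BJ2, cpu_pct, 43); reading = 43.

43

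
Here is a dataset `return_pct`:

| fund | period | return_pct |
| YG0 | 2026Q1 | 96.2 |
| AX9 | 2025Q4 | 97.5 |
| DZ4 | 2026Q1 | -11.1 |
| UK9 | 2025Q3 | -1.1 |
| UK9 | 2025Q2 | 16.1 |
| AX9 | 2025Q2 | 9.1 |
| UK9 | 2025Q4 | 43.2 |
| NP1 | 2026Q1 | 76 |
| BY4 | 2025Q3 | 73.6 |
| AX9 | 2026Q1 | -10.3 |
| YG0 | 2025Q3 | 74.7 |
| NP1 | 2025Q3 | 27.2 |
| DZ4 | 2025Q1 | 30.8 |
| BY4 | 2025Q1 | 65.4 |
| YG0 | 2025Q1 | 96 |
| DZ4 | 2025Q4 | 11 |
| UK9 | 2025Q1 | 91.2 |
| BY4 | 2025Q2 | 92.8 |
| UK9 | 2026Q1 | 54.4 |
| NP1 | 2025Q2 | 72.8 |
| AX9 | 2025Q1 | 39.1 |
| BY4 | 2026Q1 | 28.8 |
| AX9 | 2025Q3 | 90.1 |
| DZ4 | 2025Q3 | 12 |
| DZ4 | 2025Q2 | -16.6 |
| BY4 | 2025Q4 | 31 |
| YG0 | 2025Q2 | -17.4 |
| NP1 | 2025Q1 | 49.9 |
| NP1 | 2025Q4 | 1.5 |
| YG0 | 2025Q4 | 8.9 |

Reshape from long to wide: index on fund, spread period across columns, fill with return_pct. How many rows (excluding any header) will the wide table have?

6 distinct fund values → 6 rows.

6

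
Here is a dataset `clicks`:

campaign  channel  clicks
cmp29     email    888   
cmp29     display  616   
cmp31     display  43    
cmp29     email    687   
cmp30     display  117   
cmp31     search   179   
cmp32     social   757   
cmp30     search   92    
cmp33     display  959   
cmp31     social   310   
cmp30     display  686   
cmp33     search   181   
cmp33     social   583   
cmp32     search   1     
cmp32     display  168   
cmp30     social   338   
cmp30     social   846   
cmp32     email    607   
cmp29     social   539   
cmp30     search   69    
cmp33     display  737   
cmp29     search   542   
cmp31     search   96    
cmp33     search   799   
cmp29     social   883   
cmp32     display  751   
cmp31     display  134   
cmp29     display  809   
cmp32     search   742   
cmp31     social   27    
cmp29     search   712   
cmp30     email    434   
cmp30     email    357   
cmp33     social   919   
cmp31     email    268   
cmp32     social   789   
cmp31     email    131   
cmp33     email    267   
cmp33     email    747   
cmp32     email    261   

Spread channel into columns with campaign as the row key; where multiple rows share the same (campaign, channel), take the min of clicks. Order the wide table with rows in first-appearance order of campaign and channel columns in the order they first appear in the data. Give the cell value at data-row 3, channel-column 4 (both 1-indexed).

338

With rows in first-appearance order of campaign, row 3 is campaign=cmp30. channel columns in first-appearance order: email, display, search, social; column 4 is social.
Long rows with campaign=cmp30, channel=social: min(338, 846) = 338.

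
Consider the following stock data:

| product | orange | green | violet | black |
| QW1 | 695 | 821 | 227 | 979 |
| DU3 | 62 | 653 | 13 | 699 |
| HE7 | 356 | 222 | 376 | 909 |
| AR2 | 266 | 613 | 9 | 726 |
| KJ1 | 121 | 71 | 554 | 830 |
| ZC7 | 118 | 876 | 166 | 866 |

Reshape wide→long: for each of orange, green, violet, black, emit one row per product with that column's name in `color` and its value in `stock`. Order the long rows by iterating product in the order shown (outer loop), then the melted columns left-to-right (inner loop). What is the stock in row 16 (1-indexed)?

726

24 rows total (6 × 4). Row 16: index ⌊(16-1)/4⌋ = 3 into product → AR2; (16-1) mod 4 = 3 into the melted columns → black.
So row 16 is (AR2, black, 726); stock = 726.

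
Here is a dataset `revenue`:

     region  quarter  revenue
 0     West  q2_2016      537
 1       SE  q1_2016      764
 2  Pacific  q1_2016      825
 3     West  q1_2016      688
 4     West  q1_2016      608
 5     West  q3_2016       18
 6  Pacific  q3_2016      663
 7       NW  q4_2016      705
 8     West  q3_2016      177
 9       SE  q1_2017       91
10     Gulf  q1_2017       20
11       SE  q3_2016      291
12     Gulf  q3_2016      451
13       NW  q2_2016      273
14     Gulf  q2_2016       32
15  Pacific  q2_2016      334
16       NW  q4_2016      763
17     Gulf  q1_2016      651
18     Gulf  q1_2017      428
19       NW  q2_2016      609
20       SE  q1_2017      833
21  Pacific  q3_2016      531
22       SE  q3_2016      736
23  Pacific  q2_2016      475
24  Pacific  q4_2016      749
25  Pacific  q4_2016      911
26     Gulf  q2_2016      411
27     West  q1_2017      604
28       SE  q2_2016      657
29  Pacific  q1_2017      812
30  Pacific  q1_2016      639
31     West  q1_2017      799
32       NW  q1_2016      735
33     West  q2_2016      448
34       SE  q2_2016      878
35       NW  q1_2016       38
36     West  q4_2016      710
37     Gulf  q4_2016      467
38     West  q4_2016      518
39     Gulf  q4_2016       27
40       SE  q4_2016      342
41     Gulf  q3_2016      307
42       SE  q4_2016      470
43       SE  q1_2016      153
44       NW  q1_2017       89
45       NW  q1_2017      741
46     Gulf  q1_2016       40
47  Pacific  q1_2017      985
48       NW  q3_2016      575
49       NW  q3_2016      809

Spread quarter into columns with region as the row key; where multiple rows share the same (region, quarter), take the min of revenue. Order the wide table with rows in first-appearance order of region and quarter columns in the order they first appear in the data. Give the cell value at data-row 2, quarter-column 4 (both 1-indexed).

342

With rows in first-appearance order of region, row 2 is region=SE. quarter columns in first-appearance order: q2_2016, q1_2016, q3_2016, q4_2016, q1_2017; column 4 is q4_2016.
Long rows with region=SE, quarter=q4_2016: min(342, 470) = 342.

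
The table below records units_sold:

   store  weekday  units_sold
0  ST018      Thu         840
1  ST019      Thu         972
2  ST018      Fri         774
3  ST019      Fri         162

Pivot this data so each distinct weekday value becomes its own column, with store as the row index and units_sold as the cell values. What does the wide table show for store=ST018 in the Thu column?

840

Wide layout: rows indexed by store, columns are the 2 distinct weekday values (Thu, Fri).
Cell (store=ST018, weekday=Thu) draws from the long row where store=ST018 and weekday=Thu, which has units_sold=840.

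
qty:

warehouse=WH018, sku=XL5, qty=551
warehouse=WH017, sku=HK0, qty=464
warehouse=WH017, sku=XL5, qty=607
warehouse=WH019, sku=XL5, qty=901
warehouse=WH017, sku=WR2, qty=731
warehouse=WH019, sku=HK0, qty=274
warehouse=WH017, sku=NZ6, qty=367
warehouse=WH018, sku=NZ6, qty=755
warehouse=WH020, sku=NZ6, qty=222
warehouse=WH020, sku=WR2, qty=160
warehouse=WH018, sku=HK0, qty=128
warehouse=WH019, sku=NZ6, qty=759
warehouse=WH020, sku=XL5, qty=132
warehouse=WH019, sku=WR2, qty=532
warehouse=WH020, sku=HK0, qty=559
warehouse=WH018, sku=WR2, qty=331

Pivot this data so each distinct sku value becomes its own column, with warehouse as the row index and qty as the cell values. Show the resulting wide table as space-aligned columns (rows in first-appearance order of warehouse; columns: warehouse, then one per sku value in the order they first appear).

Columns: warehouse plus the 4 distinct sku values (XL5, HK0, WR2, NZ6).
For example, row WH018 column XL5 takes qty=551 from the long row (WH018, XL5).

warehouse  XL5  HK0  WR2  NZ6
WH018      551  128  331  755
WH017      607  464  731  367
WH019      901  274  532  759
WH020      132  559  160  222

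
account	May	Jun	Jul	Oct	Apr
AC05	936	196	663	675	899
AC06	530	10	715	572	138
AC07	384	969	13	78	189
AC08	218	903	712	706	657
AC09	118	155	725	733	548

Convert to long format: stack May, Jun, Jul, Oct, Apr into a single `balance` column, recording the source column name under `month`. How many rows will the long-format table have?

5 account values × 5 melted columns = 25 rows.

25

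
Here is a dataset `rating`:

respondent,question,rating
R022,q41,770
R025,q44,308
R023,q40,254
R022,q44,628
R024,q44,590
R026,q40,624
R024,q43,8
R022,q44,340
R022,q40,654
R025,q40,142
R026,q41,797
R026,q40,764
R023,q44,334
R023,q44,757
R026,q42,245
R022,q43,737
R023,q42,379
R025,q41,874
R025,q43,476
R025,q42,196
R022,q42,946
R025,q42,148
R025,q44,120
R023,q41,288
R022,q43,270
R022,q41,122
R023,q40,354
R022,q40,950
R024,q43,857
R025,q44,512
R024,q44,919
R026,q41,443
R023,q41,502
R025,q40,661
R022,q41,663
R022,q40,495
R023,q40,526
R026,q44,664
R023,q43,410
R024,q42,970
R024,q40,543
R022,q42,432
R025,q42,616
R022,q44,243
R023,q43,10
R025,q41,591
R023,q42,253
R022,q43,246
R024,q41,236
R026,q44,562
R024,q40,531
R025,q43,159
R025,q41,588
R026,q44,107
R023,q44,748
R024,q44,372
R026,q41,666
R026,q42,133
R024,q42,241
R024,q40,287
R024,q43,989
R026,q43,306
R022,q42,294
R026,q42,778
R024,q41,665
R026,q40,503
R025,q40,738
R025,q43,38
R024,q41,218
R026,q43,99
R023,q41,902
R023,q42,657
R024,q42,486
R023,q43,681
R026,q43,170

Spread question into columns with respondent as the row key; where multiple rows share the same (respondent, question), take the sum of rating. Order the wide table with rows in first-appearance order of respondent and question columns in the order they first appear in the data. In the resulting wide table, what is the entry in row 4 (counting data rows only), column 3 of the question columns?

1361

With rows in first-appearance order of respondent, row 4 is respondent=R024. question columns in first-appearance order: q41, q44, q40, q43, q42; column 3 is q40.
Long rows with respondent=R024, question=q40: 543 + 531 + 287 = 1361.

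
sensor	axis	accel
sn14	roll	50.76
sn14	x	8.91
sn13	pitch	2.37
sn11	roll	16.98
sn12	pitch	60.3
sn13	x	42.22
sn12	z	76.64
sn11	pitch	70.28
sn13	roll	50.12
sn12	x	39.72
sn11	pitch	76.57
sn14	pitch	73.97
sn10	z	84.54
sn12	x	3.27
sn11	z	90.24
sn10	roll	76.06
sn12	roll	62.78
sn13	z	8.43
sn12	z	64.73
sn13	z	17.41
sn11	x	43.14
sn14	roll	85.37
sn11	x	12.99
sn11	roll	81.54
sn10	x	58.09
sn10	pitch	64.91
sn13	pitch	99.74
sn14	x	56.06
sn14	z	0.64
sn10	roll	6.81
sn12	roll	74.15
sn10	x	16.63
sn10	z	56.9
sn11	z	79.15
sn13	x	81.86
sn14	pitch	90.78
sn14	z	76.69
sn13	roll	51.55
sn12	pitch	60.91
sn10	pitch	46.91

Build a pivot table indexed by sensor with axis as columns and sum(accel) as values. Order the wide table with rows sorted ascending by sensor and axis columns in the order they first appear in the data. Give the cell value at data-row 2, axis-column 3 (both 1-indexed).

With rows sorted ascending by sensor, row 2 is sensor=sn11. axis columns in first-appearance order: roll, x, pitch, z; column 3 is pitch.
Long rows with sensor=sn11, axis=pitch: 70.28 + 76.57 = 146.85.

146.85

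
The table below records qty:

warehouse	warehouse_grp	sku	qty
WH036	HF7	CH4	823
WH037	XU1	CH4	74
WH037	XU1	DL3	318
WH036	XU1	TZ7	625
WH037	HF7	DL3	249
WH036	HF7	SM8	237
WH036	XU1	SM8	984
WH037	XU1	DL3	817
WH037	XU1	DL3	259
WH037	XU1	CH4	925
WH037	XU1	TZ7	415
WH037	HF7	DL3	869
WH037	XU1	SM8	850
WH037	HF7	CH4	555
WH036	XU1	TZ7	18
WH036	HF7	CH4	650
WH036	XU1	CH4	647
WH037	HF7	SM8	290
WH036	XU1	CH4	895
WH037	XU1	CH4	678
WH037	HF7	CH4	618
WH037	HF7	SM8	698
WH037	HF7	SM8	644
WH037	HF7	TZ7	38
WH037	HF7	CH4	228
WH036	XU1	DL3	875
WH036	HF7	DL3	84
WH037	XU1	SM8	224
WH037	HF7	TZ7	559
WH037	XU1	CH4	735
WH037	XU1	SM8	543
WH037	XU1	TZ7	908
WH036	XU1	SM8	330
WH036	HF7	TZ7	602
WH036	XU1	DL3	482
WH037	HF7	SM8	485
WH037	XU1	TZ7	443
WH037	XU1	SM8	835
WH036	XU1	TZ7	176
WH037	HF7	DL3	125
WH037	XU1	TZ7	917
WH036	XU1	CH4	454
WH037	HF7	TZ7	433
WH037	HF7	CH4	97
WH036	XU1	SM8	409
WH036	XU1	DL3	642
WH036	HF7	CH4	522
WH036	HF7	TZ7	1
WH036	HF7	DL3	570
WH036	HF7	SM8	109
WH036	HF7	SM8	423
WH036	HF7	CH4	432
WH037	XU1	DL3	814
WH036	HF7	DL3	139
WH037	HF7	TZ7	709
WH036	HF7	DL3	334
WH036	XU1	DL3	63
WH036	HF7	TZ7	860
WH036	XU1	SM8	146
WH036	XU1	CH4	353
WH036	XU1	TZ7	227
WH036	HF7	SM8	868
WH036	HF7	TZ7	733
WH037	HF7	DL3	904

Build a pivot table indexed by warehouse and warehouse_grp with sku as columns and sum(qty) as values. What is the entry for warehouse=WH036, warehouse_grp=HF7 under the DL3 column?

Rows with warehouse=WH036, warehouse_grp=HF7 and sku=DL3: qty values are 84, 570, 139, 334.
84 + 570 + 139 + 334 = 1127.

1127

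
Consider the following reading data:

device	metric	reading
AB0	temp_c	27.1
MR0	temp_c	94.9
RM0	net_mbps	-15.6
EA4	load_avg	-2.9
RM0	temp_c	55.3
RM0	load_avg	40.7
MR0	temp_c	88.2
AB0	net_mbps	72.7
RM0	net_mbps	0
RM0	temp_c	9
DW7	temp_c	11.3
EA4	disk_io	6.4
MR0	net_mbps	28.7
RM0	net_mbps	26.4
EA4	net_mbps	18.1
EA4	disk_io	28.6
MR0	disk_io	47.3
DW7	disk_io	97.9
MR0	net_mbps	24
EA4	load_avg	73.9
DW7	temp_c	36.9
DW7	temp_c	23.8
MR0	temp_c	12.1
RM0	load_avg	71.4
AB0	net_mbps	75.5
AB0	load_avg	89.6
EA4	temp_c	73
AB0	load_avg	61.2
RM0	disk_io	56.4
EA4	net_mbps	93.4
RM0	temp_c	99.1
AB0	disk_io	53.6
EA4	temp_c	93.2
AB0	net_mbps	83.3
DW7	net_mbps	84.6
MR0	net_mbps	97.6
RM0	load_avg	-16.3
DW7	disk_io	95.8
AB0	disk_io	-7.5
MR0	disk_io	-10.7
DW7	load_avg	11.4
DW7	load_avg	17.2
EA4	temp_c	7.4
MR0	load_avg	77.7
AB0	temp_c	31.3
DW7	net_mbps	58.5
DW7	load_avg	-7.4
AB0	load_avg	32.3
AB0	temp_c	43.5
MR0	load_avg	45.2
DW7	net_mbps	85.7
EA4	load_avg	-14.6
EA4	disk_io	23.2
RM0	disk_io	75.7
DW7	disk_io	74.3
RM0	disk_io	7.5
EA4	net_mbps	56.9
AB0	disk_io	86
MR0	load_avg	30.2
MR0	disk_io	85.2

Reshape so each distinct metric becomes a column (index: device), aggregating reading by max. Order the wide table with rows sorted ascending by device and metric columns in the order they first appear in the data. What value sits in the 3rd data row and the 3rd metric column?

With rows sorted ascending by device, row 3 is device=EA4. metric columns in first-appearance order: temp_c, net_mbps, load_avg, disk_io; column 3 is load_avg.
Long rows with device=EA4, metric=load_avg: max(-2.9, 73.9, -14.6) = 73.9.

73.9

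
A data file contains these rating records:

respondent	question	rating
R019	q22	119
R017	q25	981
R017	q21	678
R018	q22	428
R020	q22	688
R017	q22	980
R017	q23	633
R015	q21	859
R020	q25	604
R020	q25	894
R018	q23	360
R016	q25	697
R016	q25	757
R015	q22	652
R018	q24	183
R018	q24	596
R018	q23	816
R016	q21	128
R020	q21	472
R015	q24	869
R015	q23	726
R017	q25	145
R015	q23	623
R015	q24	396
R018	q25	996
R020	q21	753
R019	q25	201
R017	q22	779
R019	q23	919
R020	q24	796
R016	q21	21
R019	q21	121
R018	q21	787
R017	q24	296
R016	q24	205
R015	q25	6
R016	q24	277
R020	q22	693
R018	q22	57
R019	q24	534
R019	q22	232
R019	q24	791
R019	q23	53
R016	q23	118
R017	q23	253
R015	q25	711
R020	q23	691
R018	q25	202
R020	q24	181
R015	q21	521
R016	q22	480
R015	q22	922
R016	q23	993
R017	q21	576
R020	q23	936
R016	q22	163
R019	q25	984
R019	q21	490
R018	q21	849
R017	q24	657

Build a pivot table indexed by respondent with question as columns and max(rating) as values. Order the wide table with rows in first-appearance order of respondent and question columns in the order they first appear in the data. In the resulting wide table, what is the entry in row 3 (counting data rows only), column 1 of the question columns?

428

With rows in first-appearance order of respondent, row 3 is respondent=R018. question columns in first-appearance order: q22, q25, q21, q23, q24; column 1 is q22.
Long rows with respondent=R018, question=q22: max(428, 57) = 428.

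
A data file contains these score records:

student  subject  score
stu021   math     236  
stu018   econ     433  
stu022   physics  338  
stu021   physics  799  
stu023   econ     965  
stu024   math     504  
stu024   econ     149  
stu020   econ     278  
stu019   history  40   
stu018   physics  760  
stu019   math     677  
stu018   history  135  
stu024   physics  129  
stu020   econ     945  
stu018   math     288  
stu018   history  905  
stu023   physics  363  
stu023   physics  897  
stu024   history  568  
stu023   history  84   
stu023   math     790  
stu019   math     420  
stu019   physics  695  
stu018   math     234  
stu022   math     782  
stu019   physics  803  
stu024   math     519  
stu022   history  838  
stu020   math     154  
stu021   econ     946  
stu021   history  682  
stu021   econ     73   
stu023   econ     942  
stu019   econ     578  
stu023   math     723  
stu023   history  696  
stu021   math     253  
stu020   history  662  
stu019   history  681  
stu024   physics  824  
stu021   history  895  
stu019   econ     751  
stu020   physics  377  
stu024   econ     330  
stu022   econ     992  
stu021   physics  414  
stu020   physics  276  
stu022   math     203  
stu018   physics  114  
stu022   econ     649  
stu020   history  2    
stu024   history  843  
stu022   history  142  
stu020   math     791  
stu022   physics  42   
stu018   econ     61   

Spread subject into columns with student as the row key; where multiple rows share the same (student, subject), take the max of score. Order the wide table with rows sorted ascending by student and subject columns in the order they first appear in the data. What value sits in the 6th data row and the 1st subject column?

790

With rows sorted ascending by student, row 6 is student=stu023. subject columns in first-appearance order: math, econ, physics, history; column 1 is math.
Long rows with student=stu023, subject=math: max(790, 723) = 790.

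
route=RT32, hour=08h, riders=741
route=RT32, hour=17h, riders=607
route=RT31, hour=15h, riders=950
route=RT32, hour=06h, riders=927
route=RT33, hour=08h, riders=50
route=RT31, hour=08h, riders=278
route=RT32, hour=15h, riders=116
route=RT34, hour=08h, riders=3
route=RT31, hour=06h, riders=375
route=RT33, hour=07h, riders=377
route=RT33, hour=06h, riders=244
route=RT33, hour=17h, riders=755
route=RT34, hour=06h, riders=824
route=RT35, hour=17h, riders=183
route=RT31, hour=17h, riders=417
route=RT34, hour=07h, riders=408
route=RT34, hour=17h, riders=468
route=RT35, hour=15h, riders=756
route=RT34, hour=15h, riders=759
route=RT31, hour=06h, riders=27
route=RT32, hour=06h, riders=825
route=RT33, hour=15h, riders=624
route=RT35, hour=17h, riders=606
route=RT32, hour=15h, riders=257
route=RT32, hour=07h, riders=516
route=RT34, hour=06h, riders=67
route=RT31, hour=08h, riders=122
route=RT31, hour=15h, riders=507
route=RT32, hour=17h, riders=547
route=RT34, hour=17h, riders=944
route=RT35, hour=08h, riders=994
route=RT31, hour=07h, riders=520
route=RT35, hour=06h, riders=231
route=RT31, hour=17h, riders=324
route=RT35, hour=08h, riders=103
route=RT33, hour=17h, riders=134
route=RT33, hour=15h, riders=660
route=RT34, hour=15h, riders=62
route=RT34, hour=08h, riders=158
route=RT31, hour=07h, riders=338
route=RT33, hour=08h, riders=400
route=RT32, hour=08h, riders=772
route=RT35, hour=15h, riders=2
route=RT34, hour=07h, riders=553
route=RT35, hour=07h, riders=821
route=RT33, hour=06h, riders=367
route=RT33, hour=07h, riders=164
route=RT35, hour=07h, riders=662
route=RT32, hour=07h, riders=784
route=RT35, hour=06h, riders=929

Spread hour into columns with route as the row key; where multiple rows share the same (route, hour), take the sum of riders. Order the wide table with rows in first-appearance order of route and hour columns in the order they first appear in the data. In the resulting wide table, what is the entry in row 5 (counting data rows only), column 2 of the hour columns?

789

With rows in first-appearance order of route, row 5 is route=RT35. hour columns in first-appearance order: 08h, 17h, 15h, 06h, 07h; column 2 is 17h.
Long rows with route=RT35, hour=17h: 183 + 606 = 789.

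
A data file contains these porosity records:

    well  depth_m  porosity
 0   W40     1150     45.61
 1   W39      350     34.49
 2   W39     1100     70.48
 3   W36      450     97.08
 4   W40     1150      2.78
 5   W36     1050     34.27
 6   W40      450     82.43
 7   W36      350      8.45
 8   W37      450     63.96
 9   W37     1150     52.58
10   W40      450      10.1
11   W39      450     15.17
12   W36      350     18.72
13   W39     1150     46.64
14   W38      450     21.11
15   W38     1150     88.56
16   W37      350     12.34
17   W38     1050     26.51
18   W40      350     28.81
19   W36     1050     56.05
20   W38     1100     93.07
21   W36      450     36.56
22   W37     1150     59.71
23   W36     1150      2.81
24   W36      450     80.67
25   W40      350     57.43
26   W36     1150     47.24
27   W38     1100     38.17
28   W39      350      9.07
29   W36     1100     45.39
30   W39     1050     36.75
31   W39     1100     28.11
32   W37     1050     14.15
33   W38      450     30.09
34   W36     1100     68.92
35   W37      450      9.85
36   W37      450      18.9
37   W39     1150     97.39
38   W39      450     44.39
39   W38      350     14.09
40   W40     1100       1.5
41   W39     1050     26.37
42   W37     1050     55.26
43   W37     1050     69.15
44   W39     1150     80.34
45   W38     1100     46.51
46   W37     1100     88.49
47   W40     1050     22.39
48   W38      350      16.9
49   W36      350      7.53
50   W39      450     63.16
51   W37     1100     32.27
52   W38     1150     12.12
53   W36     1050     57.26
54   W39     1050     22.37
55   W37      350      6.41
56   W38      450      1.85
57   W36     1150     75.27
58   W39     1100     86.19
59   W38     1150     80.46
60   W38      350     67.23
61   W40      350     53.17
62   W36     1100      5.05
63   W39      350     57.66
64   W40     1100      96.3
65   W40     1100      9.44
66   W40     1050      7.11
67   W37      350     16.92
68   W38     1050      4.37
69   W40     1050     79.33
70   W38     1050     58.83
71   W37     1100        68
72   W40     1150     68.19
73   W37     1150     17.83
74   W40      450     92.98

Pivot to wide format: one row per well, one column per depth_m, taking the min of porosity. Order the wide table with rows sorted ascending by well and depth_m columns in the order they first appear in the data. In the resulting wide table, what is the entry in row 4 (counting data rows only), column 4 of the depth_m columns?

With rows sorted ascending by well, row 4 is well=W39. depth_m columns in first-appearance order: 1150, 350, 1100, 450, 1050; column 4 is 450.
Long rows with well=W39, depth_m=450: min(15.17, 44.39, 63.16) = 15.17.

15.17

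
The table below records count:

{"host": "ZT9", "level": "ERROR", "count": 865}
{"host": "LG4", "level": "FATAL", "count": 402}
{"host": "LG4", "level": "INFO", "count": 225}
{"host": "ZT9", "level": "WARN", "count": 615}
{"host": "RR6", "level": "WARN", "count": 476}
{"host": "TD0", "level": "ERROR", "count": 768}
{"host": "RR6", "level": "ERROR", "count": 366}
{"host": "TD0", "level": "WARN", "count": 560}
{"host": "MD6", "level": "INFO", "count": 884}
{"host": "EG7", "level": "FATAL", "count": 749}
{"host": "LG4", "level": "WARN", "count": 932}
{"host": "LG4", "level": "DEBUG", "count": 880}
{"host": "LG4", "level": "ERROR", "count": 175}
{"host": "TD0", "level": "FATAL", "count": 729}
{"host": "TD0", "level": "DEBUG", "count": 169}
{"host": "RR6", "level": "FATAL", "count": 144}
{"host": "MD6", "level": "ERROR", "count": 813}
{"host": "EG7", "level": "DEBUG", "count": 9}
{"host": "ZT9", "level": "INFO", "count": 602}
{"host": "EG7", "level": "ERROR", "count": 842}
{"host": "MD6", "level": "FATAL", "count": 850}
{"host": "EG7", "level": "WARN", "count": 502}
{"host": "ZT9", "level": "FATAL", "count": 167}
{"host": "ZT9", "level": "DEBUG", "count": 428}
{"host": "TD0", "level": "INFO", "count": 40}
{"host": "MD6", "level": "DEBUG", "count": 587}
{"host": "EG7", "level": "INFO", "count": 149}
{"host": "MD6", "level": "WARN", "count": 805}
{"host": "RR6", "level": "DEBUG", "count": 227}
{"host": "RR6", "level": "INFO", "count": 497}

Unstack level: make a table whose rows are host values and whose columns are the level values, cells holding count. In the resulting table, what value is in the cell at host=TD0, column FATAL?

Wide layout: rows indexed by host, columns are the 5 distinct level values (ERROR, FATAL, INFO, WARN, DEBUG).
Cell (host=TD0, level=FATAL) draws from the long row where host=TD0 and level=FATAL, which has count=729.

729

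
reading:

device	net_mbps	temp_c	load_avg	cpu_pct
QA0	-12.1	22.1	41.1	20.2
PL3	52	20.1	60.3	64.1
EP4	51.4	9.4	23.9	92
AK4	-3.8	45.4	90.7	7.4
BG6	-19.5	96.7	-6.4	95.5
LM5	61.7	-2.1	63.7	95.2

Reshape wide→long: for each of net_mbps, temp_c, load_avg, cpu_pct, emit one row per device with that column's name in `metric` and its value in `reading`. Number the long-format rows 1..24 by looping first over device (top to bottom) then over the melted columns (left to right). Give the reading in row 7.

60.3

24 rows total (6 × 4). Row 7: index ⌊(7-1)/4⌋ = 1 into device → PL3; (7-1) mod 4 = 2 into the melted columns → load_avg.
So row 7 is (PL3, load_avg, 60.3); reading = 60.3.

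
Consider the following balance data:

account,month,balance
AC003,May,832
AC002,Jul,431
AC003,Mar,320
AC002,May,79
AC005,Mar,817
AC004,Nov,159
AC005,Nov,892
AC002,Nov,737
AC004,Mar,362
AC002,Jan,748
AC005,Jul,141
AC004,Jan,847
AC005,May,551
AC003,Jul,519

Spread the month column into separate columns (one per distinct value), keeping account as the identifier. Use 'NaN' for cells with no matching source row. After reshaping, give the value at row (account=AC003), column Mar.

The long row with account=AC003, month=Mar has balance=320.

320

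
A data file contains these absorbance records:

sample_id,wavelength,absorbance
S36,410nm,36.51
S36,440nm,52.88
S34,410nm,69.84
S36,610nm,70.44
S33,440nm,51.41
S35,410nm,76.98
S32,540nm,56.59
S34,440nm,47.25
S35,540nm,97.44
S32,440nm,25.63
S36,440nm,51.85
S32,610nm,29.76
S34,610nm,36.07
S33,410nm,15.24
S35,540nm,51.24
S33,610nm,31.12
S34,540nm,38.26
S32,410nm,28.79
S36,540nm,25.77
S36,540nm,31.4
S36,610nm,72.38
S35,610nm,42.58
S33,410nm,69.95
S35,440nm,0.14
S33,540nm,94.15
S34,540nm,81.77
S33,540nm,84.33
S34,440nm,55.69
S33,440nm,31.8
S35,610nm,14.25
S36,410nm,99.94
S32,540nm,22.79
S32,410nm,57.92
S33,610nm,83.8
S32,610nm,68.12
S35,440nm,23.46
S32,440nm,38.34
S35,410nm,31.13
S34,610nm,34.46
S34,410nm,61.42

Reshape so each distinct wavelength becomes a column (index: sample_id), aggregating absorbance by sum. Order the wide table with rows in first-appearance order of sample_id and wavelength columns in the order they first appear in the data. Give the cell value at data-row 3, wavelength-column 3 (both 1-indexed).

114.92

With rows in first-appearance order of sample_id, row 3 is sample_id=S33. wavelength columns in first-appearance order: 410nm, 440nm, 610nm, 540nm; column 3 is 610nm.
Long rows with sample_id=S33, wavelength=610nm: 31.12 + 83.8 = 114.92.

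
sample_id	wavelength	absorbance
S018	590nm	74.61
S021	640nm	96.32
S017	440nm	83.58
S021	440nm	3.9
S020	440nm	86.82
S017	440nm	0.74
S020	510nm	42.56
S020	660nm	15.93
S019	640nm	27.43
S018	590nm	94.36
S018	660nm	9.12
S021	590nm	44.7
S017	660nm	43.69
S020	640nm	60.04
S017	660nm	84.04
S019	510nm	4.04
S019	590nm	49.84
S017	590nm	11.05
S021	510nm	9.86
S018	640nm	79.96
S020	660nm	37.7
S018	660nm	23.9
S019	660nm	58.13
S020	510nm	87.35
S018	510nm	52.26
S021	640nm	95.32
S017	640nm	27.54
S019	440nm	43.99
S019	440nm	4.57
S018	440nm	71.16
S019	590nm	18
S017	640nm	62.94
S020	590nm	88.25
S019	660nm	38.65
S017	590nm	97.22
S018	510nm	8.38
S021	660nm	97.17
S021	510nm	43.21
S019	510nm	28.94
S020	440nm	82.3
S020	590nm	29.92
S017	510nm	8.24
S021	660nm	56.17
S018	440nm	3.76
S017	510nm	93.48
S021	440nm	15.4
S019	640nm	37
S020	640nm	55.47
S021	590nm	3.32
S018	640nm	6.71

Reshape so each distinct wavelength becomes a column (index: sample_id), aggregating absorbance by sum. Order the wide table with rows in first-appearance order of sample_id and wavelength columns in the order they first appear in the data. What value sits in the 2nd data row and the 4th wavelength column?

With rows in first-appearance order of sample_id, row 2 is sample_id=S021. wavelength columns in first-appearance order: 590nm, 640nm, 440nm, 510nm, 660nm; column 4 is 510nm.
Long rows with sample_id=S021, wavelength=510nm: 9.86 + 43.21 = 53.07.

53.07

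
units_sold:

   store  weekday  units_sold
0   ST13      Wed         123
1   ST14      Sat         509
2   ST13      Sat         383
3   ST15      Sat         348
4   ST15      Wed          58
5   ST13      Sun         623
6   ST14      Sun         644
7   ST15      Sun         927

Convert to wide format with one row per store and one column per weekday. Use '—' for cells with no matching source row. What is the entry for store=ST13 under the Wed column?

123

The long row with store=ST13, weekday=Wed has units_sold=123.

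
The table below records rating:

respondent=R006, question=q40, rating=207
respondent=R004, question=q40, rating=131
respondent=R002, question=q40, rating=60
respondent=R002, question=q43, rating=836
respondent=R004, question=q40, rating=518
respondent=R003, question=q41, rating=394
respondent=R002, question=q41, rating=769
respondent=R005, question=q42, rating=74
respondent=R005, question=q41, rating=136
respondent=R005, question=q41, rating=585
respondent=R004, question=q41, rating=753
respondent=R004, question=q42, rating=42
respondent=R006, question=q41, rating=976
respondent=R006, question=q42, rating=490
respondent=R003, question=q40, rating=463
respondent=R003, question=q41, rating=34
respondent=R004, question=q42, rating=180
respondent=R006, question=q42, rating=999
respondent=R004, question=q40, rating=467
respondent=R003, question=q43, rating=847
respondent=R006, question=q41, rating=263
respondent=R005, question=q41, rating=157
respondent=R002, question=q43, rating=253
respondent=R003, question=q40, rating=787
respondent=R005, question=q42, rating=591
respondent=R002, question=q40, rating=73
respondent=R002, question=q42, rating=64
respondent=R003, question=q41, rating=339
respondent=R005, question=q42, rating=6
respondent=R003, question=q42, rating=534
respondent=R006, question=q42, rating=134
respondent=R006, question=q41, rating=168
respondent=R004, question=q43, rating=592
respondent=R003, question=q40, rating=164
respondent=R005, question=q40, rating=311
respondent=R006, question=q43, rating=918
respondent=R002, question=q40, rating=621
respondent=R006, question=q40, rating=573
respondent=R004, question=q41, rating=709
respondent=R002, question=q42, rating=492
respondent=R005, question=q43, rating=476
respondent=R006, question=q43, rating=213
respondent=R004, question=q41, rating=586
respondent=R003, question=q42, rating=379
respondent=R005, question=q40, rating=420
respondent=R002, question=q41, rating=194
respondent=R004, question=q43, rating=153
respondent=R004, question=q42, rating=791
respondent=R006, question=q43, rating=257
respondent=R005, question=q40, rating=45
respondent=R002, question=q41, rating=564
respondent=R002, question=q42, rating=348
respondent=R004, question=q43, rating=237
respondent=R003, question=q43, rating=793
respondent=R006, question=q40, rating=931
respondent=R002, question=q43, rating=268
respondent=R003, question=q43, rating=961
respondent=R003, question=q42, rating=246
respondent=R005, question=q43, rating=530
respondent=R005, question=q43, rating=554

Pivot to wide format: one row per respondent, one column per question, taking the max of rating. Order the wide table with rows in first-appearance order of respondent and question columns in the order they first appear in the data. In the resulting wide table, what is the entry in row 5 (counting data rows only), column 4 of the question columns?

With rows in first-appearance order of respondent, row 5 is respondent=R005. question columns in first-appearance order: q40, q43, q41, q42; column 4 is q42.
Long rows with respondent=R005, question=q42: max(74, 591, 6) = 591.

591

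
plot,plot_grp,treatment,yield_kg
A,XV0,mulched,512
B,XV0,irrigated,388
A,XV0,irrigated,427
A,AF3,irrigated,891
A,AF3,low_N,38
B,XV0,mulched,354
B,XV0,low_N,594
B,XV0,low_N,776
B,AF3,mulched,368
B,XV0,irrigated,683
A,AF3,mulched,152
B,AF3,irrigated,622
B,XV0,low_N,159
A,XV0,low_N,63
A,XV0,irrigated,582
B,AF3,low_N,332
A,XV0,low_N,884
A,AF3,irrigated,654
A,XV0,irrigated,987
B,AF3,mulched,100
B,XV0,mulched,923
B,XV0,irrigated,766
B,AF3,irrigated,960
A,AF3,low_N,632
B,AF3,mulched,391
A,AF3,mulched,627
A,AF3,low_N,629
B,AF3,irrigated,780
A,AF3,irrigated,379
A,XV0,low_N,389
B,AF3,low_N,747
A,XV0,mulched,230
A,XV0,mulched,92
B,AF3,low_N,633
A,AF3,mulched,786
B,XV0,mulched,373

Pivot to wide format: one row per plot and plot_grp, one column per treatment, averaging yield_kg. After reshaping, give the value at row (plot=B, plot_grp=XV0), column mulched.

Rows with plot=B, plot_grp=XV0 and treatment=mulched: yield_kg values are 354, 923, 373.
(354 + 923 + 373) / 3 = 550.

550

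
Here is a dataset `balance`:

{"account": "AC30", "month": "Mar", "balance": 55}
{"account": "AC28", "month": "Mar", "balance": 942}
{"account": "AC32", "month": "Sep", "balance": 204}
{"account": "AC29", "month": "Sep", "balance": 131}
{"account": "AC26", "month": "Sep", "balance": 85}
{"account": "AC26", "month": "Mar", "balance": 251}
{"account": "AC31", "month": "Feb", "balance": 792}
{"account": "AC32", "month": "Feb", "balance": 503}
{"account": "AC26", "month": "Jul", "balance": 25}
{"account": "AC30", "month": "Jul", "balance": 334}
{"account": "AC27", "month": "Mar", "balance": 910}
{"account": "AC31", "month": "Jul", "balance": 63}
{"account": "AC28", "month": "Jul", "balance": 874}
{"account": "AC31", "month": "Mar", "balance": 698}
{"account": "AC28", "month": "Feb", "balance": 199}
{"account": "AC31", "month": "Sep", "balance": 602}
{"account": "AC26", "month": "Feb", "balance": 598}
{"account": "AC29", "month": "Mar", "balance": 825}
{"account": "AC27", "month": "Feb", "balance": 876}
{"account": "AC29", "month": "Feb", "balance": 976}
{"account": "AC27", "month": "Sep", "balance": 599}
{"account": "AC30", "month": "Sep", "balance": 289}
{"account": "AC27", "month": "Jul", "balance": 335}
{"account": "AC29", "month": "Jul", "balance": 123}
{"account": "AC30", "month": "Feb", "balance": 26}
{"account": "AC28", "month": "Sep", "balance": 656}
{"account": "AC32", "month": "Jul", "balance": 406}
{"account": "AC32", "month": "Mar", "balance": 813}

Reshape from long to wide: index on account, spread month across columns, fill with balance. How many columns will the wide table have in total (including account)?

5

1 column for account plus 4 distinct month values → 5 columns.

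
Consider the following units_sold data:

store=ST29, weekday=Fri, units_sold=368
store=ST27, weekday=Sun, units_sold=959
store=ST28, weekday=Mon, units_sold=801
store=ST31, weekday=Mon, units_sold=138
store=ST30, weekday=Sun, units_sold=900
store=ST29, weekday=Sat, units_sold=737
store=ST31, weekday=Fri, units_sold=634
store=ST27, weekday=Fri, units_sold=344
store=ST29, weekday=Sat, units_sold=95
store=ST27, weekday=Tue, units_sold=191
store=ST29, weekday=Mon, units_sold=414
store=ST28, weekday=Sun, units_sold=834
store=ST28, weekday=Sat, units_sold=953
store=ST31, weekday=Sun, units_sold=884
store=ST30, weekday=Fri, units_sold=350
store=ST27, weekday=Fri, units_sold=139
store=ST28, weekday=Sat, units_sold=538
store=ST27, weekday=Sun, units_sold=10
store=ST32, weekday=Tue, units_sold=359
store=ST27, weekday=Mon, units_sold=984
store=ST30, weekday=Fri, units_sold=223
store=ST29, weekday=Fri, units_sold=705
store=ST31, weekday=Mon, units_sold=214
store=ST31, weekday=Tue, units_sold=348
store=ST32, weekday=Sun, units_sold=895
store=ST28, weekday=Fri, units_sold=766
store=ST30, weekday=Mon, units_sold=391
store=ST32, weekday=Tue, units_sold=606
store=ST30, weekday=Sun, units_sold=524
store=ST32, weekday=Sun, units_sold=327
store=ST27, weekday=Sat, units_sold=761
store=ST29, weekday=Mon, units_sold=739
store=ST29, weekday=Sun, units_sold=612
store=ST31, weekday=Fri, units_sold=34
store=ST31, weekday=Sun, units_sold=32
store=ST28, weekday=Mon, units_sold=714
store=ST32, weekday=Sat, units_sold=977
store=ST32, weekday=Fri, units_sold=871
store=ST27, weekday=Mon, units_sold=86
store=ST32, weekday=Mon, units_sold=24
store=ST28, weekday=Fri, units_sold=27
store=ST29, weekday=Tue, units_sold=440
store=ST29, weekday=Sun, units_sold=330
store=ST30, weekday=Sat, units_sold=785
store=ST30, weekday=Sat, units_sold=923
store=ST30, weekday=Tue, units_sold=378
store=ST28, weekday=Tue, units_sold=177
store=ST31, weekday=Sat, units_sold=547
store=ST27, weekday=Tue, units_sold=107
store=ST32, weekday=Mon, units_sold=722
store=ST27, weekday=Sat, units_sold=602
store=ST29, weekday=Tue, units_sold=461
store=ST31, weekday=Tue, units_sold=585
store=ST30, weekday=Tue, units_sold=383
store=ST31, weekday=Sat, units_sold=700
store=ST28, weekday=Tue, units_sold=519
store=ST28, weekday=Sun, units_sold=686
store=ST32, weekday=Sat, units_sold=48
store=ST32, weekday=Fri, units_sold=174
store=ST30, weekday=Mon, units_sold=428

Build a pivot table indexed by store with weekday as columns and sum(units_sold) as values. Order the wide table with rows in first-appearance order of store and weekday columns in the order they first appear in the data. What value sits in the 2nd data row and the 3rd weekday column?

With rows in first-appearance order of store, row 2 is store=ST27. weekday columns in first-appearance order: Fri, Sun, Mon, Sat, Tue; column 3 is Mon.
Long rows with store=ST27, weekday=Mon: 984 + 86 = 1070.

1070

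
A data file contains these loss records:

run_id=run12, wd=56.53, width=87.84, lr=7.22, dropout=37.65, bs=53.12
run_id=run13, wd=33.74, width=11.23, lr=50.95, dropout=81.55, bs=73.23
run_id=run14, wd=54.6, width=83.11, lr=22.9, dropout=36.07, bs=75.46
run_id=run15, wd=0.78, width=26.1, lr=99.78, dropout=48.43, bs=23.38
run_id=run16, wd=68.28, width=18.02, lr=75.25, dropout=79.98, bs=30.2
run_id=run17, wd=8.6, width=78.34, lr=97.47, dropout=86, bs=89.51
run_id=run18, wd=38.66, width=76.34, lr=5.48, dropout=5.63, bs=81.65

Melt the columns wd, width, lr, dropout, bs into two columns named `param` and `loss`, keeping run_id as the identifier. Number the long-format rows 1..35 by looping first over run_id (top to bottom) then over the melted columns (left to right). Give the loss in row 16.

35 rows total (7 × 5). Row 16: index ⌊(16-1)/5⌋ = 3 into run_id → run15; (16-1) mod 5 = 0 into the melted columns → wd.
So row 16 is (run15, wd, 0.78); loss = 0.78.

0.78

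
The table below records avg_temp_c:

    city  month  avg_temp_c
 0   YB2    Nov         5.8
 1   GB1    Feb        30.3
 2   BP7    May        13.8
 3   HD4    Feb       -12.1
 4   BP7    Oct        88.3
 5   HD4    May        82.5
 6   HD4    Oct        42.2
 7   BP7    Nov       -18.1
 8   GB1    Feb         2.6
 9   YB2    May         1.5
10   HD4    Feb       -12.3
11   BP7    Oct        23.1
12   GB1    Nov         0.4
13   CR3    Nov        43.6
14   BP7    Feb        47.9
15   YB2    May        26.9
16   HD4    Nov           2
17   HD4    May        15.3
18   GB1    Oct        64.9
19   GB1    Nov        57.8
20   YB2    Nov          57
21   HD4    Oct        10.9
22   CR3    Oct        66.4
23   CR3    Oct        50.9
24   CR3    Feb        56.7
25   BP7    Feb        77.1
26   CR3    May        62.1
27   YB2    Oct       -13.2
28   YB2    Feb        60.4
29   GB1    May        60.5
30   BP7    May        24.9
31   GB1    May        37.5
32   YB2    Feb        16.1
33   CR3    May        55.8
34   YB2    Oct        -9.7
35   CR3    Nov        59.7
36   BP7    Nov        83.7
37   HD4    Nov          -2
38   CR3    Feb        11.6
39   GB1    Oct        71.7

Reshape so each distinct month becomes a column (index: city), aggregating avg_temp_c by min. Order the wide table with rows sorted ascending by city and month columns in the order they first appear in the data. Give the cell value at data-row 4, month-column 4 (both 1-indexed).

10.9

With rows sorted ascending by city, row 4 is city=HD4. month columns in first-appearance order: Nov, Feb, May, Oct; column 4 is Oct.
Long rows with city=HD4, month=Oct: min(42.2, 10.9) = 10.9.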